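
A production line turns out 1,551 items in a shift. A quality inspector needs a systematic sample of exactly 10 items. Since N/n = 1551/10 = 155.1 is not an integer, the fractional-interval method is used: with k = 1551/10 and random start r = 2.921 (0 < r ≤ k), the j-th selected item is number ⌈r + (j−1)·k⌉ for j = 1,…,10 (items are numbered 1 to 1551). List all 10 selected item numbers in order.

3, 159, 314, 469, 624, 779, 934, 1089, 1244, 1399

j=1: r + 0k = 2.921 → ⌈·⌉ = 3
j=2: r + 1k = 158.021 → ⌈·⌉ = 159
j=3: r + 2k = 313.121 → ⌈·⌉ = 314
j=4: r + 3k = 468.221 → ⌈·⌉ = 469
j=5: r + 4k = 623.321 → ⌈·⌉ = 624
j=6: r + 5k = 778.421 → ⌈·⌉ = 779
j=7: r + 6k = 933.521 → ⌈·⌉ = 934
j=8: r + 7k = 1088.621 → ⌈·⌉ = 1089
j=9: r + 8k = 1243.721 → ⌈·⌉ = 1244
j=10: r + 9k = 1398.821 → ⌈·⌉ = 1399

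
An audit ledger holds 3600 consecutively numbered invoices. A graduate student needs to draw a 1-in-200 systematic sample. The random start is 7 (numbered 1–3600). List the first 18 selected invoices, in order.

7, 207, 407, 607, 807, 1007, 1207, 1407, 1607, 1807, 2007, 2207, 2407, 2607, 2807, 3007, 3207, 3407

invoice 1: 7
invoice 2: 7 + 200 = 207
invoice 3: 207 + 200 = 407
invoice 4: 407 + 200 = 607
invoice 5: 607 + 200 = 807
invoice 6: 807 + 200 = 1007
invoice 7: 1007 + 200 = 1207
invoice 8: 1207 + 200 = 1407
invoice 9: 1407 + 200 = 1607
invoice 10: 1607 + 200 = 1807
invoice 11: 1807 + 200 = 2007
invoice 12: 2007 + 200 = 2207
invoice 13: 2207 + 200 = 2407
invoice 14: 2407 + 200 = 2607
invoice 15: 2607 + 200 = 2807
invoice 16: 2807 + 200 = 3007
invoice 17: 3007 + 200 = 3207
invoice 18: 3207 + 200 = 3407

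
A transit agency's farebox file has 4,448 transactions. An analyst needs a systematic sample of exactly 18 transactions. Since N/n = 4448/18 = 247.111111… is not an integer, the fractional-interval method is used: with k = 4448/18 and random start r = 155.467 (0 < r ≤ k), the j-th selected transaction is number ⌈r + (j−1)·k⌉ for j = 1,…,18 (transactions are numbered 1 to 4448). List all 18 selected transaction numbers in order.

156, 403, 650, 897, 1144, 1392, 1639, 1886, 2133, 2380, 2627, 2874, 3121, 3368, 3616, 3863, 4110, 4357

j=1: r + 0k = 155.467 → ⌈·⌉ = 156
j=2: r + 1k = 402.578111… → ⌈·⌉ = 403
j=3: r + 2k = 649.689222… → ⌈·⌉ = 650
j=4: r + 3k = 896.800333… → ⌈·⌉ = 897
j=5: r + 4k = 1143.911444… → ⌈·⌉ = 1144
j=6: r + 5k = 1391.022555… → ⌈·⌉ = 1392
j=7: r + 6k = 1638.133666… → ⌈·⌉ = 1639
j=8: r + 7k = 1885.244777… → ⌈·⌉ = 1886
j=9: r + 8k = 2132.355888… → ⌈·⌉ = 2133
j=10: r + 9k = 2379.467 → ⌈·⌉ = 2380
j=11: r + 10k = 2626.578111… → ⌈·⌉ = 2627
j=12: r + 11k = 2873.689222… → ⌈·⌉ = 2874
j=13: r + 12k = 3120.800333… → ⌈·⌉ = 3121
j=14: r + 13k = 3367.911444… → ⌈·⌉ = 3368
j=15: r + 14k = 3615.022555… → ⌈·⌉ = 3616
j=16: r + 15k = 3862.133666… → ⌈·⌉ = 3863
j=17: r + 16k = 4109.244777… → ⌈·⌉ = 4110
j=18: r + 17k = 4356.355888… → ⌈·⌉ = 4357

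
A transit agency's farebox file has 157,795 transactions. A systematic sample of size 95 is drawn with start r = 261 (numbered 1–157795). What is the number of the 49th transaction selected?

k = 157795/95 = 1661
49th selection = r + (49−1)·k = 261 + 48×1661 = 261 + 79728 = 79989

79989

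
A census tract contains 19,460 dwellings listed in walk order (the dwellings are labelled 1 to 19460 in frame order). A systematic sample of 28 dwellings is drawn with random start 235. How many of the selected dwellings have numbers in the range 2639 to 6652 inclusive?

6

k = 19460/28 = 695
First selection ≥ 2639: 235 + ⌈(2639−235)/695⌉·695 = 235 + 4×695 = 3015
Last selection ≤ 6652: 235 + ⌊(6652−235)/695⌋·695 = 235 + 9×695 = 6490
Count = 9 − 4 + 1 = 6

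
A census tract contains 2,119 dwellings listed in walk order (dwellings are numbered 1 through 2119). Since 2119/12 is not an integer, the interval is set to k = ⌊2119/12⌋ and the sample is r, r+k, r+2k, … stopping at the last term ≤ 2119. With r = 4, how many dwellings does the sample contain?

k = ⌊2119/12⌋ = 176
Achieved size = ⌊(2119 − 4)/176⌋ + 1 = ⌊2115/176⌋ + 1 = 12 + 1 = 13
(last selection: 4 + 12×176 = 2116 ≤ 2119; next would be 2292 > 2119)

13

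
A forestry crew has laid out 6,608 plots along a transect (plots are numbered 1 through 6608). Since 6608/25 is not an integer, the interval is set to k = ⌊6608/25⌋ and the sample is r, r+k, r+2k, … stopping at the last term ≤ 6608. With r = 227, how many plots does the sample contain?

25

k = ⌊6608/25⌋ = 264
Achieved size = ⌊(6608 − 227)/264⌋ + 1 = ⌊6381/264⌋ + 1 = 24 + 1 = 25
(last selection: 227 + 24×264 = 6563 ≤ 6608; next would be 6827 > 6608)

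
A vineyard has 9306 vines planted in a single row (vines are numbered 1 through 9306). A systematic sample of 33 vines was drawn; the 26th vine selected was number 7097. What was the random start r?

47

k = 9306/33 = 282
r = 7097 − (26−1)×282 = 7097 − 7050 = 47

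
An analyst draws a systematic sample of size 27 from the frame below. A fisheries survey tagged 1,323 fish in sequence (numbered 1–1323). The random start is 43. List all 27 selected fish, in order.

43, 92, 141, 190, 239, 288, 337, 386, 435, 484, 533, 582, 631, 680, 729, 778, 827, 876, 925, 974, 1023, 1072, 1121, 1170, 1219, 1268, 1317

k = N/n = 1323/27 = 49
fish 1: 43
fish 2: 43 + 49 = 92
fish 3: 92 + 49 = 141
fish 4: 141 + 49 = 190
fish 5: 190 + 49 = 239
fish 6: 239 + 49 = 288
fish 7: 288 + 49 = 337
fish 8: 337 + 49 = 386
fish 9: 386 + 49 = 435
fish 10: 435 + 49 = 484
fish 11: 484 + 49 = 533
fish 12: 533 + 49 = 582
fish 13: 582 + 49 = 631
fish 14: 631 + 49 = 680
fish 15: 680 + 49 = 729
fish 16: 729 + 49 = 778
fish 17: 778 + 49 = 827
fish 18: 827 + 49 = 876
fish 19: 876 + 49 = 925
fish 20: 925 + 49 = 974
fish 21: 974 + 49 = 1023
fish 22: 1023 + 49 = 1072
fish 23: 1072 + 49 = 1121
fish 24: 1121 + 49 = 1170
fish 25: 1170 + 49 = 1219
fish 26: 1219 + 49 = 1268
fish 27: 1268 + 49 = 1317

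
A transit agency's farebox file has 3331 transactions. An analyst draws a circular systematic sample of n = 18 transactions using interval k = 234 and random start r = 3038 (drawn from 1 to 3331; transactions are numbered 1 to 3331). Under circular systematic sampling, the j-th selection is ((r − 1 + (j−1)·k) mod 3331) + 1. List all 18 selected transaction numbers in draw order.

3038, 3272, 175, 409, 643, 877, 1111, 1345, 1579, 1813, 2047, 2281, 2515, 2749, 2983, 3217, 120, 354

Selection 1: 3038
Selection 2: 3038 + 234 = 3272
Selection 3: 3272 + 234 = 3506 → 3506 − 3331 = 175
Selection 4: 175 + 234 = 409
Selection 5: 409 + 234 = 643
Selection 6: 643 + 234 = 877
Selection 7: 877 + 234 = 1111
Selection 8: 1111 + 234 = 1345
Selection 9: 1345 + 234 = 1579
Selection 10: 1579 + 234 = 1813
Selection 11: 1813 + 234 = 2047
Selection 12: 2047 + 234 = 2281
Selection 13: 2281 + 234 = 2515
Selection 14: 2515 + 234 = 2749
Selection 15: 2749 + 234 = 2983
Selection 16: 2983 + 234 = 3217
Selection 17: 3217 + 234 = 3451 → 3451 − 3331 = 120
Selection 18: 120 + 234 = 354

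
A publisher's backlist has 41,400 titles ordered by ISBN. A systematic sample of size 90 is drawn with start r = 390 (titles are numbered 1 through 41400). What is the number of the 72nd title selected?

33050

k = 41400/90 = 460
72nd selection = r + (72−1)·k = 390 + 71×460 = 390 + 32660 = 33050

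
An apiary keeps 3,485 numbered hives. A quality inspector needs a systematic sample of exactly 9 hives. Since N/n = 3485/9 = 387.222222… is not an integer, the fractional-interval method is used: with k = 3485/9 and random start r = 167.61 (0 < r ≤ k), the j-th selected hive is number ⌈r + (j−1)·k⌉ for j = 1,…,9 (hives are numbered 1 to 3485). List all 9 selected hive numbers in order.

j=1: r + 0k = 167.61 → ⌈·⌉ = 168
j=2: r + 1k = 554.832222… → ⌈·⌉ = 555
j=3: r + 2k = 942.054444… → ⌈·⌉ = 943
j=4: r + 3k = 1329.276666… → ⌈·⌉ = 1330
j=5: r + 4k = 1716.498888… → ⌈·⌉ = 1717
j=6: r + 5k = 2103.721111… → ⌈·⌉ = 2104
j=7: r + 6k = 2490.943333… → ⌈·⌉ = 2491
j=8: r + 7k = 2878.165555… → ⌈·⌉ = 2879
j=9: r + 8k = 3265.387777… → ⌈·⌉ = 3266

168, 555, 943, 1330, 1717, 2104, 2491, 2879, 3266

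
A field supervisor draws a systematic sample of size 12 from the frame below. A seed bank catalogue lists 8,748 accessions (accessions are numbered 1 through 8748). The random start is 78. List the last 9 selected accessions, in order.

k = N/n = 8748/12 = 729
4th selection = 78 + 3×729 = 2265
5th: 2265 + 729 = 2994
6th: 2994 + 729 = 3723
7th: 3723 + 729 = 4452
8th: 4452 + 729 = 5181
9th: 5181 + 729 = 5910
10th: 5910 + 729 = 6639
11th: 6639 + 729 = 7368
12th: 7368 + 729 = 8097

2265, 2994, 3723, 4452, 5181, 5910, 6639, 7368, 8097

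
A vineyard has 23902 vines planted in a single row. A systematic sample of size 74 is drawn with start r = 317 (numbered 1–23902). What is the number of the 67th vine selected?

21635

k = 23902/74 = 323
67th selection = r + (67−1)·k = 317 + 66×323 = 317 + 21318 = 21635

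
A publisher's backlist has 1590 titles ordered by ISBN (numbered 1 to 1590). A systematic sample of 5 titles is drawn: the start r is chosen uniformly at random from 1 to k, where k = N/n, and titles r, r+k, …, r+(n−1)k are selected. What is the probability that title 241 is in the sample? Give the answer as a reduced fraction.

k = 1590/5 = 318.
Title 241 is selected iff r ≡ 241 (mod 318); exactly one such r in {1,…,318}.
Inclusion probability = 1/318.

1/318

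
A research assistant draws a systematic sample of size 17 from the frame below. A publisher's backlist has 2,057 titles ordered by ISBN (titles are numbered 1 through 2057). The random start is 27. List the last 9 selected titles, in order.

995, 1116, 1237, 1358, 1479, 1600, 1721, 1842, 1963

k = N/n = 2057/17 = 121
9th selection = 27 + 8×121 = 995
10th: 995 + 121 = 1116
11th: 1116 + 121 = 1237
12th: 1237 + 121 = 1358
13th: 1358 + 121 = 1479
14th: 1479 + 121 = 1600
15th: 1600 + 121 = 1721
16th: 1721 + 121 = 1842
17th: 1842 + 121 = 1963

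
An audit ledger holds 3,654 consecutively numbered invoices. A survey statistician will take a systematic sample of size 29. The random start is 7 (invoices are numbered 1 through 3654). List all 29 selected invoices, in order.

7, 133, 259, 385, 511, 637, 763, 889, 1015, 1141, 1267, 1393, 1519, 1645, 1771, 1897, 2023, 2149, 2275, 2401, 2527, 2653, 2779, 2905, 3031, 3157, 3283, 3409, 3535

k = N/n = 3654/29 = 126
invoice 1: 7
invoice 2: 7 + 126 = 133
invoice 3: 133 + 126 = 259
invoice 4: 259 + 126 = 385
invoice 5: 385 + 126 = 511
invoice 6: 511 + 126 = 637
invoice 7: 637 + 126 = 763
invoice 8: 763 + 126 = 889
invoice 9: 889 + 126 = 1015
invoice 10: 1015 + 126 = 1141
invoice 11: 1141 + 126 = 1267
invoice 12: 1267 + 126 = 1393
invoice 13: 1393 + 126 = 1519
invoice 14: 1519 + 126 = 1645
invoice 15: 1645 + 126 = 1771
invoice 16: 1771 + 126 = 1897
invoice 17: 1897 + 126 = 2023
invoice 18: 2023 + 126 = 2149
invoice 19: 2149 + 126 = 2275
invoice 20: 2275 + 126 = 2401
invoice 21: 2401 + 126 = 2527
invoice 22: 2527 + 126 = 2653
invoice 23: 2653 + 126 = 2779
invoice 24: 2779 + 126 = 2905
invoice 25: 2905 + 126 = 3031
invoice 26: 3031 + 126 = 3157
invoice 27: 3157 + 126 = 3283
invoice 28: 3283 + 126 = 3409
invoice 29: 3409 + 126 = 3535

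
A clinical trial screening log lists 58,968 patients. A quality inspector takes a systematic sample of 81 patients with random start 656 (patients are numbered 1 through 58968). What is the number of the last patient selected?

k = 58968/81 = 728
81st selection = r + (81−1)·k = 656 + 80×728 = 656 + 58240 = 58896

58896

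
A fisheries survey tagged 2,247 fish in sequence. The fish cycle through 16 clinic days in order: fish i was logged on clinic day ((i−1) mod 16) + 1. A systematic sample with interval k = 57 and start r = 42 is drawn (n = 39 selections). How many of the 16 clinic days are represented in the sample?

Consecutive selections differ by k = 57, so their clinic day numbers differ by 57 mod 16 = 9.
gcd(57, 16) = 1, so the sample visits 16/1 = 16 distinct residues mod 16.
Start 42 is clinic day 10; the clinic days hit are 1, 2, 3, 4, 5, 6, 7, 8, 9, 10, 11, 12, 13, 14, 15, 16.

16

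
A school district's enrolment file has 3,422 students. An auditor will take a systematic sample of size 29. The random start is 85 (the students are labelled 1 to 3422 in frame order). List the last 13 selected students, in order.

k = N/n = 3422/29 = 118
17th selection = 85 + 16×118 = 1973
18th: 1973 + 118 = 2091
19th: 2091 + 118 = 2209
20th: 2209 + 118 = 2327
21st: 2327 + 118 = 2445
22nd: 2445 + 118 = 2563
23rd: 2563 + 118 = 2681
24th: 2681 + 118 = 2799
25th: 2799 + 118 = 2917
26th: 2917 + 118 = 3035
27th: 3035 + 118 = 3153
28th: 3153 + 118 = 3271
29th: 3271 + 118 = 3389

1973, 2091, 2209, 2327, 2445, 2563, 2681, 2799, 2917, 3035, 3153, 3271, 3389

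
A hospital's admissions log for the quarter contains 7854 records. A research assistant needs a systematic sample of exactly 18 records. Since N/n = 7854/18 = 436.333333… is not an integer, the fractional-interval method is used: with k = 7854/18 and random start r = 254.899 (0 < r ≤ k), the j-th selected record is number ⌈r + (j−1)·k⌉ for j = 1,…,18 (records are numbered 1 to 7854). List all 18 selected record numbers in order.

j=1: r + 0k = 254.899 → ⌈·⌉ = 255
j=2: r + 1k = 691.232333… → ⌈·⌉ = 692
j=3: r + 2k = 1127.565666… → ⌈·⌉ = 1128
j=4: r + 3k = 1563.899 → ⌈·⌉ = 1564
j=5: r + 4k = 2000.232333… → ⌈·⌉ = 2001
j=6: r + 5k = 2436.565666… → ⌈·⌉ = 2437
j=7: r + 6k = 2872.899 → ⌈·⌉ = 2873
j=8: r + 7k = 3309.232333… → ⌈·⌉ = 3310
j=9: r + 8k = 3745.565666… → ⌈·⌉ = 3746
j=10: r + 9k = 4181.899 → ⌈·⌉ = 4182
j=11: r + 10k = 4618.232333… → ⌈·⌉ = 4619
j=12: r + 11k = 5054.565666… → ⌈·⌉ = 5055
j=13: r + 12k = 5490.899 → ⌈·⌉ = 5491
j=14: r + 13k = 5927.232333… → ⌈·⌉ = 5928
j=15: r + 14k = 6363.565666… → ⌈·⌉ = 6364
j=16: r + 15k = 6799.899 → ⌈·⌉ = 6800
j=17: r + 16k = 7236.232333… → ⌈·⌉ = 7237
j=18: r + 17k = 7672.565666… → ⌈·⌉ = 7673

255, 692, 1128, 1564, 2001, 2437, 2873, 3310, 3746, 4182, 4619, 5055, 5491, 5928, 6364, 6800, 7237, 7673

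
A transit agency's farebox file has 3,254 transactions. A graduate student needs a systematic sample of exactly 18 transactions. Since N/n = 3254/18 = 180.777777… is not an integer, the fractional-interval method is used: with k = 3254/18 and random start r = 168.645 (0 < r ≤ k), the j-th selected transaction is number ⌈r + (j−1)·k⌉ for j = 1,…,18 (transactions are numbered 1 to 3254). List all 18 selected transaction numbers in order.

169, 350, 531, 711, 892, 1073, 1254, 1435, 1615, 1796, 1977, 2158, 2338, 2519, 2700, 2881, 3062, 3242

j=1: r + 0k = 168.645 → ⌈·⌉ = 169
j=2: r + 1k = 349.422777… → ⌈·⌉ = 350
j=3: r + 2k = 530.200555… → ⌈·⌉ = 531
j=4: r + 3k = 710.978333… → ⌈·⌉ = 711
j=5: r + 4k = 891.756111… → ⌈·⌉ = 892
j=6: r + 5k = 1072.533888… → ⌈·⌉ = 1073
j=7: r + 6k = 1253.311666… → ⌈·⌉ = 1254
j=8: r + 7k = 1434.089444… → ⌈·⌉ = 1435
j=9: r + 8k = 1614.867222… → ⌈·⌉ = 1615
j=10: r + 9k = 1795.645 → ⌈·⌉ = 1796
j=11: r + 10k = 1976.422777… → ⌈·⌉ = 1977
j=12: r + 11k = 2157.200555… → ⌈·⌉ = 2158
j=13: r + 12k = 2337.978333… → ⌈·⌉ = 2338
j=14: r + 13k = 2518.756111… → ⌈·⌉ = 2519
j=15: r + 14k = 2699.533888… → ⌈·⌉ = 2700
j=16: r + 15k = 2880.311666… → ⌈·⌉ = 2881
j=17: r + 16k = 3061.089444… → ⌈·⌉ = 3062
j=18: r + 17k = 3241.867222… → ⌈·⌉ = 3242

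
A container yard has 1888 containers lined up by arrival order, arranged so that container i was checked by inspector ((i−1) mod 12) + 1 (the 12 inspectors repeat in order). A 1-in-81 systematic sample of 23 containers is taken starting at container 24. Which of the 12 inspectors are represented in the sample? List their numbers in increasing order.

3, 6, 9, 12

Consecutive selections differ by k = 81, so their inspector numbers differ by 81 mod 12 = 9.
gcd(81, 12) = 3, so the sample visits 12/3 = 4 distinct residues mod 12.
Start 24 is inspector 12; the inspectors hit are 3, 6, 9, 12.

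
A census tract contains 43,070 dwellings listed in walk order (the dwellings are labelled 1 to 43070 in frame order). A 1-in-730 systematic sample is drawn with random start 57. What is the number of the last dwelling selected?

k = 730
59th selection = r + (59−1)·k = 57 + 58×730 = 57 + 42340 = 42397

42397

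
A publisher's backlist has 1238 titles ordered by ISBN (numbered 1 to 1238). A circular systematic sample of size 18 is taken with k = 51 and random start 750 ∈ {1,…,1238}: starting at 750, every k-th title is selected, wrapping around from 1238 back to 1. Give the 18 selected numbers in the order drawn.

Selection 1: 750
Selection 2: 750 + 51 = 801
Selection 3: 801 + 51 = 852
Selection 4: 852 + 51 = 903
Selection 5: 903 + 51 = 954
Selection 6: 954 + 51 = 1005
Selection 7: 1005 + 51 = 1056
Selection 8: 1056 + 51 = 1107
Selection 9: 1107 + 51 = 1158
Selection 10: 1158 + 51 = 1209
Selection 11: 1209 + 51 = 1260 → 1260 − 1238 = 22
Selection 12: 22 + 51 = 73
Selection 13: 73 + 51 = 124
Selection 14: 124 + 51 = 175
Selection 15: 175 + 51 = 226
Selection 16: 226 + 51 = 277
Selection 17: 277 + 51 = 328
Selection 18: 328 + 51 = 379

750, 801, 852, 903, 954, 1005, 1056, 1107, 1158, 1209, 22, 73, 124, 175, 226, 277, 328, 379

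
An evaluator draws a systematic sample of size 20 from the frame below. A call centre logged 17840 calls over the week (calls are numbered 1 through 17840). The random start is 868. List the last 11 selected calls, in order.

8896, 9788, 10680, 11572, 12464, 13356, 14248, 15140, 16032, 16924, 17816

k = N/n = 17840/20 = 892
10th selection = 868 + 9×892 = 8896
11th: 8896 + 892 = 9788
12th: 9788 + 892 = 10680
13th: 10680 + 892 = 11572
14th: 11572 + 892 = 12464
15th: 12464 + 892 = 13356
16th: 13356 + 892 = 14248
17th: 14248 + 892 = 15140
18th: 15140 + 892 = 16032
19th: 16032 + 892 = 16924
20th: 16924 + 892 = 17816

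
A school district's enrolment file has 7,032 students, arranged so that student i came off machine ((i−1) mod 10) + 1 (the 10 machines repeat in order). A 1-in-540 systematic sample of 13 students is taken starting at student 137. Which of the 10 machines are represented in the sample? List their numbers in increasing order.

Consecutive selections differ by k = 540, so their machine numbers differ by 540 mod 10 = 0.
gcd(540, 10) = 10, so the sample visits 10/10 = 1 distinct residues mod 10.
Start 137 is machine 7; the machines hit are 7.

7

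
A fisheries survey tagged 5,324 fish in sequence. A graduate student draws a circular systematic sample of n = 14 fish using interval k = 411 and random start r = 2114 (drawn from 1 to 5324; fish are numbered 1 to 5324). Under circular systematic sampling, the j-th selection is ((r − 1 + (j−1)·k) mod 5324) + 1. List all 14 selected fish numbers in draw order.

2114, 2525, 2936, 3347, 3758, 4169, 4580, 4991, 78, 489, 900, 1311, 1722, 2133

Selection 1: 2114
Selection 2: 2114 + 411 = 2525
Selection 3: 2525 + 411 = 2936
Selection 4: 2936 + 411 = 3347
Selection 5: 3347 + 411 = 3758
Selection 6: 3758 + 411 = 4169
Selection 7: 4169 + 411 = 4580
Selection 8: 4580 + 411 = 4991
Selection 9: 4991 + 411 = 5402 → 5402 − 5324 = 78
Selection 10: 78 + 411 = 489
Selection 11: 489 + 411 = 900
Selection 12: 900 + 411 = 1311
Selection 13: 1311 + 411 = 1722
Selection 14: 1722 + 411 = 2133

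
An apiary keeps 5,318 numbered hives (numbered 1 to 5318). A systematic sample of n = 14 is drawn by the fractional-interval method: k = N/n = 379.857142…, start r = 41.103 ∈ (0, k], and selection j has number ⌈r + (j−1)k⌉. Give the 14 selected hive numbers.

42, 421, 801, 1181, 1561, 1941, 2321, 2701, 3080, 3460, 3840, 4220, 4600, 4980

j=1: r + 0k = 41.103 → ⌈·⌉ = 42
j=2: r + 1k = 420.960142… → ⌈·⌉ = 421
j=3: r + 2k = 800.817285… → ⌈·⌉ = 801
j=4: r + 3k = 1180.674428… → ⌈·⌉ = 1181
j=5: r + 4k = 1560.531571… → ⌈·⌉ = 1561
j=6: r + 5k = 1940.388714… → ⌈·⌉ = 1941
j=7: r + 6k = 2320.245857… → ⌈·⌉ = 2321
j=8: r + 7k = 2700.103 → ⌈·⌉ = 2701
j=9: r + 8k = 3079.960142… → ⌈·⌉ = 3080
j=10: r + 9k = 3459.817285… → ⌈·⌉ = 3460
j=11: r + 10k = 3839.674428… → ⌈·⌉ = 3840
j=12: r + 11k = 4219.531571… → ⌈·⌉ = 4220
j=13: r + 12k = 4599.388714… → ⌈·⌉ = 4600
j=14: r + 13k = 4979.245857… → ⌈·⌉ = 4980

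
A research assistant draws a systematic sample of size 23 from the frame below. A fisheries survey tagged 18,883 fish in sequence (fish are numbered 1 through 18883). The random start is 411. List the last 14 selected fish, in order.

k = N/n = 18883/23 = 821
10th selection = 411 + 9×821 = 7800
11th: 7800 + 821 = 8621
12th: 8621 + 821 = 9442
13th: 9442 + 821 = 10263
14th: 10263 + 821 = 11084
15th: 11084 + 821 = 11905
16th: 11905 + 821 = 12726
17th: 12726 + 821 = 13547
18th: 13547 + 821 = 14368
19th: 14368 + 821 = 15189
20th: 15189 + 821 = 16010
21st: 16010 + 821 = 16831
22nd: 16831 + 821 = 17652
23rd: 17652 + 821 = 18473

7800, 8621, 9442, 10263, 11084, 11905, 12726, 13547, 14368, 15189, 16010, 16831, 17652, 18473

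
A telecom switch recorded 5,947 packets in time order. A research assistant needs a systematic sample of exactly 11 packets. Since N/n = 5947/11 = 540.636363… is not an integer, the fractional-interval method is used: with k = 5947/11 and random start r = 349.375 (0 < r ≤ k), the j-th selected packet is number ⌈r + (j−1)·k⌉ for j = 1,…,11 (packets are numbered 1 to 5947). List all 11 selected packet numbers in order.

350, 891, 1431, 1972, 2512, 3053, 3594, 4134, 4675, 5216, 5756

j=1: r + 0k = 349.375 → ⌈·⌉ = 350
j=2: r + 1k = 890.011363… → ⌈·⌉ = 891
j=3: r + 2k = 1430.647727… → ⌈·⌉ = 1431
j=4: r + 3k = 1971.284090… → ⌈·⌉ = 1972
j=5: r + 4k = 2511.920454… → ⌈·⌉ = 2512
j=6: r + 5k = 3052.556818… → ⌈·⌉ = 3053
j=7: r + 6k = 3593.193181… → ⌈·⌉ = 3594
j=8: r + 7k = 4133.829545… → ⌈·⌉ = 4134
j=9: r + 8k = 4674.465909… → ⌈·⌉ = 4675
j=10: r + 9k = 5215.102272… → ⌈·⌉ = 5216
j=11: r + 10k = 5755.738636… → ⌈·⌉ = 5756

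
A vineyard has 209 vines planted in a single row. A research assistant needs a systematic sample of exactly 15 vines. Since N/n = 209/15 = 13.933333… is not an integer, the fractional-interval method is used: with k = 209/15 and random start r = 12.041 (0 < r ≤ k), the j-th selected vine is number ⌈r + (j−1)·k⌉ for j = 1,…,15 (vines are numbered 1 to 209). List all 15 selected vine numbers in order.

13, 26, 40, 54, 68, 82, 96, 110, 124, 138, 152, 166, 180, 194, 208

j=1: r + 0k = 12.041 → ⌈·⌉ = 13
j=2: r + 1k = 25.974333… → ⌈·⌉ = 26
j=3: r + 2k = 39.907666… → ⌈·⌉ = 40
j=4: r + 3k = 53.841 → ⌈·⌉ = 54
j=5: r + 4k = 67.774333… → ⌈·⌉ = 68
j=6: r + 5k = 81.707666… → ⌈·⌉ = 82
j=7: r + 6k = 95.641 → ⌈·⌉ = 96
j=8: r + 7k = 109.574333… → ⌈·⌉ = 110
j=9: r + 8k = 123.507666… → ⌈·⌉ = 124
j=10: r + 9k = 137.441 → ⌈·⌉ = 138
j=11: r + 10k = 151.374333… → ⌈·⌉ = 152
j=12: r + 11k = 165.307666… → ⌈·⌉ = 166
j=13: r + 12k = 179.241 → ⌈·⌉ = 180
j=14: r + 13k = 193.174333… → ⌈·⌉ = 194
j=15: r + 14k = 207.107666… → ⌈·⌉ = 208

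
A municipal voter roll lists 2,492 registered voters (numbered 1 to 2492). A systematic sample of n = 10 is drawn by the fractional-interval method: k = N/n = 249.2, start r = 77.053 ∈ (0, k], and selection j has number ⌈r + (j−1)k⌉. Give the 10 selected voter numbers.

j=1: r + 0k = 77.053 → ⌈·⌉ = 78
j=2: r + 1k = 326.253 → ⌈·⌉ = 327
j=3: r + 2k = 575.453 → ⌈·⌉ = 576
j=4: r + 3k = 824.653 → ⌈·⌉ = 825
j=5: r + 4k = 1073.853 → ⌈·⌉ = 1074
j=6: r + 5k = 1323.053 → ⌈·⌉ = 1324
j=7: r + 6k = 1572.253 → ⌈·⌉ = 1573
j=8: r + 7k = 1821.453 → ⌈·⌉ = 1822
j=9: r + 8k = 2070.653 → ⌈·⌉ = 2071
j=10: r + 9k = 2319.853 → ⌈·⌉ = 2320

78, 327, 576, 825, 1074, 1324, 1573, 1822, 2071, 2320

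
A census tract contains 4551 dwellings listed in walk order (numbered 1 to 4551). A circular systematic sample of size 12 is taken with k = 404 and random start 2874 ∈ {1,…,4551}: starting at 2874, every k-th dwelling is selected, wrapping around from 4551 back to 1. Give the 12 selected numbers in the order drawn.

Selection 1: 2874
Selection 2: 2874 + 404 = 3278
Selection 3: 3278 + 404 = 3682
Selection 4: 3682 + 404 = 4086
Selection 5: 4086 + 404 = 4490
Selection 6: 4490 + 404 = 4894 → 4894 − 4551 = 343
Selection 7: 343 + 404 = 747
Selection 8: 747 + 404 = 1151
Selection 9: 1151 + 404 = 1555
Selection 10: 1555 + 404 = 1959
Selection 11: 1959 + 404 = 2363
Selection 12: 2363 + 404 = 2767

2874, 3278, 3682, 4086, 4490, 343, 747, 1151, 1555, 1959, 2363, 2767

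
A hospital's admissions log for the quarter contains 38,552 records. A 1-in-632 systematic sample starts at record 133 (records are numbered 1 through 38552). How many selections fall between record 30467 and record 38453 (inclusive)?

k = 632
First selection ≥ 30467: 133 + ⌈(30467−133)/632⌉·632 = 133 + 48×632 = 30469
Last selection ≤ 38453: 133 + ⌊(38453−133)/632⌋·632 = 133 + 60×632 = 38053
Count = 60 − 48 + 1 = 13

13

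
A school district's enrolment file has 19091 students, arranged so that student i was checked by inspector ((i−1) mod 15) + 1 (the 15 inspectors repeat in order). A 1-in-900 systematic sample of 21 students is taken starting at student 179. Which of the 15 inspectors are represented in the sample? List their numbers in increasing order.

Consecutive selections differ by k = 900, so their inspector numbers differ by 900 mod 15 = 0.
gcd(900, 15) = 15, so the sample visits 15/15 = 1 distinct residues mod 15.
Start 179 is inspector 14; the inspectors hit are 14.

14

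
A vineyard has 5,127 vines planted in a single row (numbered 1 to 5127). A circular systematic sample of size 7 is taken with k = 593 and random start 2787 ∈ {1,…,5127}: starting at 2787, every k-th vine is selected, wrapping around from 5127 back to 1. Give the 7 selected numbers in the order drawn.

2787, 3380, 3973, 4566, 32, 625, 1218

Selection 1: 2787
Selection 2: 2787 + 593 = 3380
Selection 3: 3380 + 593 = 3973
Selection 4: 3973 + 593 = 4566
Selection 5: 4566 + 593 = 5159 → 5159 − 5127 = 32
Selection 6: 32 + 593 = 625
Selection 7: 625 + 593 = 1218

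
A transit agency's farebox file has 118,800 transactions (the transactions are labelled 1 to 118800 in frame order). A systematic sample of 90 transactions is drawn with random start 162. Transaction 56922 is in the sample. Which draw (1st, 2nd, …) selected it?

k = 118800/90 = 1320
position = (56922 − 162)/1320 + 1 = 56760/1320 + 1 = 43 + 1 = 44

44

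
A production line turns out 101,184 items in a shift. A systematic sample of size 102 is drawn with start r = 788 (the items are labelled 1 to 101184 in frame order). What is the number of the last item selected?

100980

k = 101184/102 = 992
102nd selection = r + (102−1)·k = 788 + 101×992 = 788 + 100192 = 100980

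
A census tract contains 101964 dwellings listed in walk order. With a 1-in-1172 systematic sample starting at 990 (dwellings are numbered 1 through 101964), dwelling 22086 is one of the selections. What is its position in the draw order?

k = 1172
position = (22086 − 990)/1172 + 1 = 21096/1172 + 1 = 18 + 1 = 19

19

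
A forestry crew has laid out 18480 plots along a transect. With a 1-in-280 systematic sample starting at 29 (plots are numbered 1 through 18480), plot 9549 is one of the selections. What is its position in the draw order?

k = 280
position = (9549 − 29)/280 + 1 = 9520/280 + 1 = 34 + 1 = 35

35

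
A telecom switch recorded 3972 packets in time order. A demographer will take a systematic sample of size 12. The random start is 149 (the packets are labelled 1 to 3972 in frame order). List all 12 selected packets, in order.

k = N/n = 3972/12 = 331
packet 1: 149
packet 2: 149 + 331 = 480
packet 3: 480 + 331 = 811
packet 4: 811 + 331 = 1142
packet 5: 1142 + 331 = 1473
packet 6: 1473 + 331 = 1804
packet 7: 1804 + 331 = 2135
packet 8: 2135 + 331 = 2466
packet 9: 2466 + 331 = 2797
packet 10: 2797 + 331 = 3128
packet 11: 3128 + 331 = 3459
packet 12: 3459 + 331 = 3790

149, 480, 811, 1142, 1473, 1804, 2135, 2466, 2797, 3128, 3459, 3790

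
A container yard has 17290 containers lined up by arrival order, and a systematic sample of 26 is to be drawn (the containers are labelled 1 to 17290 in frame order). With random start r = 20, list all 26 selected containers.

20, 685, 1350, 2015, 2680, 3345, 4010, 4675, 5340, 6005, 6670, 7335, 8000, 8665, 9330, 9995, 10660, 11325, 11990, 12655, 13320, 13985, 14650, 15315, 15980, 16645

k = N/n = 17290/26 = 665
container 1: 20
container 2: 20 + 665 = 685
container 3: 685 + 665 = 1350
container 4: 1350 + 665 = 2015
container 5: 2015 + 665 = 2680
container 6: 2680 + 665 = 3345
container 7: 3345 + 665 = 4010
container 8: 4010 + 665 = 4675
container 9: 4675 + 665 = 5340
container 10: 5340 + 665 = 6005
container 11: 6005 + 665 = 6670
container 12: 6670 + 665 = 7335
container 13: 7335 + 665 = 8000
container 14: 8000 + 665 = 8665
container 15: 8665 + 665 = 9330
container 16: 9330 + 665 = 9995
container 17: 9995 + 665 = 10660
container 18: 10660 + 665 = 11325
container 19: 11325 + 665 = 11990
container 20: 11990 + 665 = 12655
container 21: 12655 + 665 = 13320
container 22: 13320 + 665 = 13985
container 23: 13985 + 665 = 14650
container 24: 14650 + 665 = 15315
container 25: 15315 + 665 = 15980
container 26: 15980 + 665 = 16645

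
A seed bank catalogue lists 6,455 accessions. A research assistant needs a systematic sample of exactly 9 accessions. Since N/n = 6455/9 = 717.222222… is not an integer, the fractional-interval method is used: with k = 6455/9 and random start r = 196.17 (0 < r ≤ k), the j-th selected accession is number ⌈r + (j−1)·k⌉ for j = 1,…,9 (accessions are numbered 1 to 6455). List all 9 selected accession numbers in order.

197, 914, 1631, 2348, 3066, 3783, 4500, 5217, 5934

j=1: r + 0k = 196.17 → ⌈·⌉ = 197
j=2: r + 1k = 913.392222… → ⌈·⌉ = 914
j=3: r + 2k = 1630.614444… → ⌈·⌉ = 1631
j=4: r + 3k = 2347.836666… → ⌈·⌉ = 2348
j=5: r + 4k = 3065.058888… → ⌈·⌉ = 3066
j=6: r + 5k = 3782.281111… → ⌈·⌉ = 3783
j=7: r + 6k = 4499.503333… → ⌈·⌉ = 4500
j=8: r + 7k = 5216.725555… → ⌈·⌉ = 5217
j=9: r + 8k = 5933.947777… → ⌈·⌉ = 5934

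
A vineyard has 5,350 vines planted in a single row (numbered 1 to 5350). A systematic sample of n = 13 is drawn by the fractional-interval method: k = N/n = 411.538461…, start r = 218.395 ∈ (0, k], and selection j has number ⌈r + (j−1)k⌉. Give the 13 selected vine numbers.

j=1: r + 0k = 218.395 → ⌈·⌉ = 219
j=2: r + 1k = 629.933461… → ⌈·⌉ = 630
j=3: r + 2k = 1041.471923… → ⌈·⌉ = 1042
j=4: r + 3k = 1453.010384… → ⌈·⌉ = 1454
j=5: r + 4k = 1864.548846… → ⌈·⌉ = 1865
j=6: r + 5k = 2276.087307… → ⌈·⌉ = 2277
j=7: r + 6k = 2687.625769… → ⌈·⌉ = 2688
j=8: r + 7k = 3099.164230… → ⌈·⌉ = 3100
j=9: r + 8k = 3510.702692… → ⌈·⌉ = 3511
j=10: r + 9k = 3922.241153… → ⌈·⌉ = 3923
j=11: r + 10k = 4333.779615… → ⌈·⌉ = 4334
j=12: r + 11k = 4745.318076… → ⌈·⌉ = 4746
j=13: r + 12k = 5156.856538… → ⌈·⌉ = 5157

219, 630, 1042, 1454, 1865, 2277, 2688, 3100, 3511, 3923, 4334, 4746, 5157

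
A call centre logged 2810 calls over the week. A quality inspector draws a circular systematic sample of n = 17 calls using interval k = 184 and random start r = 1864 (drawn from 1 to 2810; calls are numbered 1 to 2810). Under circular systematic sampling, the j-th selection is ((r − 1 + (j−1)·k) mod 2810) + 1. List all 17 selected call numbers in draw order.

1864, 2048, 2232, 2416, 2600, 2784, 158, 342, 526, 710, 894, 1078, 1262, 1446, 1630, 1814, 1998

Selection 1: 1864
Selection 2: 1864 + 184 = 2048
Selection 3: 2048 + 184 = 2232
Selection 4: 2232 + 184 = 2416
Selection 5: 2416 + 184 = 2600
Selection 6: 2600 + 184 = 2784
Selection 7: 2784 + 184 = 2968 → 2968 − 2810 = 158
Selection 8: 158 + 184 = 342
Selection 9: 342 + 184 = 526
Selection 10: 526 + 184 = 710
Selection 11: 710 + 184 = 894
Selection 12: 894 + 184 = 1078
Selection 13: 1078 + 184 = 1262
Selection 14: 1262 + 184 = 1446
Selection 15: 1446 + 184 = 1630
Selection 16: 1630 + 184 = 1814
Selection 17: 1814 + 184 = 1998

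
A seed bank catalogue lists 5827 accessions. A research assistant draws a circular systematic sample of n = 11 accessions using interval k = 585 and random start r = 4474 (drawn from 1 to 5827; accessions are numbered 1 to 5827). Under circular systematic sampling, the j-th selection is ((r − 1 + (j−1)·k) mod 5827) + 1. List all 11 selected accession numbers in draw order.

Selection 1: 4474
Selection 2: 4474 + 585 = 5059
Selection 3: 5059 + 585 = 5644
Selection 4: 5644 + 585 = 6229 → 6229 − 5827 = 402
Selection 5: 402 + 585 = 987
Selection 6: 987 + 585 = 1572
Selection 7: 1572 + 585 = 2157
Selection 8: 2157 + 585 = 2742
Selection 9: 2742 + 585 = 3327
Selection 10: 3327 + 585 = 3912
Selection 11: 3912 + 585 = 4497

4474, 5059, 5644, 402, 987, 1572, 2157, 2742, 3327, 3912, 4497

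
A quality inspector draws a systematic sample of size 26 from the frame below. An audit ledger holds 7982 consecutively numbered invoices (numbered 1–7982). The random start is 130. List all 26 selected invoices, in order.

130, 437, 744, 1051, 1358, 1665, 1972, 2279, 2586, 2893, 3200, 3507, 3814, 4121, 4428, 4735, 5042, 5349, 5656, 5963, 6270, 6577, 6884, 7191, 7498, 7805

k = N/n = 7982/26 = 307
invoice 1: 130
invoice 2: 130 + 307 = 437
invoice 3: 437 + 307 = 744
invoice 4: 744 + 307 = 1051
invoice 5: 1051 + 307 = 1358
invoice 6: 1358 + 307 = 1665
invoice 7: 1665 + 307 = 1972
invoice 8: 1972 + 307 = 2279
invoice 9: 2279 + 307 = 2586
invoice 10: 2586 + 307 = 2893
invoice 11: 2893 + 307 = 3200
invoice 12: 3200 + 307 = 3507
invoice 13: 3507 + 307 = 3814
invoice 14: 3814 + 307 = 4121
invoice 15: 4121 + 307 = 4428
invoice 16: 4428 + 307 = 4735
invoice 17: 4735 + 307 = 5042
invoice 18: 5042 + 307 = 5349
invoice 19: 5349 + 307 = 5656
invoice 20: 5656 + 307 = 5963
invoice 21: 5963 + 307 = 6270
invoice 22: 6270 + 307 = 6577
invoice 23: 6577 + 307 = 6884
invoice 24: 6884 + 307 = 7191
invoice 25: 7191 + 307 = 7498
invoice 26: 7498 + 307 = 7805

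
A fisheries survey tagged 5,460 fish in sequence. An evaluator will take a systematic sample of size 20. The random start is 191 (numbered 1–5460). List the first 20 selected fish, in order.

191, 464, 737, 1010, 1283, 1556, 1829, 2102, 2375, 2648, 2921, 3194, 3467, 3740, 4013, 4286, 4559, 4832, 5105, 5378

k = N/n = 5460/20 = 273
fish 1: 191
fish 2: 191 + 273 = 464
fish 3: 464 + 273 = 737
fish 4: 737 + 273 = 1010
fish 5: 1010 + 273 = 1283
fish 6: 1283 + 273 = 1556
fish 7: 1556 + 273 = 1829
fish 8: 1829 + 273 = 2102
fish 9: 2102 + 273 = 2375
fish 10: 2375 + 273 = 2648
fish 11: 2648 + 273 = 2921
fish 12: 2921 + 273 = 3194
fish 13: 3194 + 273 = 3467
fish 14: 3467 + 273 = 3740
fish 15: 3740 + 273 = 4013
fish 16: 4013 + 273 = 4286
fish 17: 4286 + 273 = 4559
fish 18: 4559 + 273 = 4832
fish 19: 4832 + 273 = 5105
fish 20: 5105 + 273 = 5378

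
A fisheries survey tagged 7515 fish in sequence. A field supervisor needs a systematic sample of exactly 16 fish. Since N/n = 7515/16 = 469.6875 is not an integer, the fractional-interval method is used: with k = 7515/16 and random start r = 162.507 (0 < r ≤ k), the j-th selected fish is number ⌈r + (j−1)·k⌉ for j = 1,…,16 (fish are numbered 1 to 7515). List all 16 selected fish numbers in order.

j=1: r + 0k = 162.507 → ⌈·⌉ = 163
j=2: r + 1k = 632.1945 → ⌈·⌉ = 633
j=3: r + 2k = 1101.882 → ⌈·⌉ = 1102
j=4: r + 3k = 1571.5695 → ⌈·⌉ = 1572
j=5: r + 4k = 2041.257 → ⌈·⌉ = 2042
j=6: r + 5k = 2510.9445 → ⌈·⌉ = 2511
j=7: r + 6k = 2980.632 → ⌈·⌉ = 2981
j=8: r + 7k = 3450.3195 → ⌈·⌉ = 3451
j=9: r + 8k = 3920.007 → ⌈·⌉ = 3921
j=10: r + 9k = 4389.6945 → ⌈·⌉ = 4390
j=11: r + 10k = 4859.382 → ⌈·⌉ = 4860
j=12: r + 11k = 5329.0695 → ⌈·⌉ = 5330
j=13: r + 12k = 5798.757 → ⌈·⌉ = 5799
j=14: r + 13k = 6268.4445 → ⌈·⌉ = 6269
j=15: r + 14k = 6738.132 → ⌈·⌉ = 6739
j=16: r + 15k = 7207.8195 → ⌈·⌉ = 7208

163, 633, 1102, 1572, 2042, 2511, 2981, 3451, 3921, 4390, 4860, 5330, 5799, 6269, 6739, 7208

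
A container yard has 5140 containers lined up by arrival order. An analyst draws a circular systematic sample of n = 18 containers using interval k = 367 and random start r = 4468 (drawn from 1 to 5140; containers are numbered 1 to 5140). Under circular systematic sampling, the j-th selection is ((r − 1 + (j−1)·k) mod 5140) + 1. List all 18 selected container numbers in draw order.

4468, 4835, 62, 429, 796, 1163, 1530, 1897, 2264, 2631, 2998, 3365, 3732, 4099, 4466, 4833, 60, 427

Selection 1: 4468
Selection 2: 4468 + 367 = 4835
Selection 3: 4835 + 367 = 5202 → 5202 − 5140 = 62
Selection 4: 62 + 367 = 429
Selection 5: 429 + 367 = 796
Selection 6: 796 + 367 = 1163
Selection 7: 1163 + 367 = 1530
Selection 8: 1530 + 367 = 1897
Selection 9: 1897 + 367 = 2264
Selection 10: 2264 + 367 = 2631
Selection 11: 2631 + 367 = 2998
Selection 12: 2998 + 367 = 3365
Selection 13: 3365 + 367 = 3732
Selection 14: 3732 + 367 = 4099
Selection 15: 4099 + 367 = 4466
Selection 16: 4466 + 367 = 4833
Selection 17: 4833 + 367 = 5200 → 5200 − 5140 = 60
Selection 18: 60 + 367 = 427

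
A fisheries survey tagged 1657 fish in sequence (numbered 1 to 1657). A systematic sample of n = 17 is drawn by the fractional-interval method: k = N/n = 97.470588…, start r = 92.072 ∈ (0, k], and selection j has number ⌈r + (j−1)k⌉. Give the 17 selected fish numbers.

93, 190, 288, 385, 482, 580, 677, 775, 872, 970, 1067, 1165, 1262, 1360, 1457, 1555, 1652

j=1: r + 0k = 92.072 → ⌈·⌉ = 93
j=2: r + 1k = 189.542588… → ⌈·⌉ = 190
j=3: r + 2k = 287.013176… → ⌈·⌉ = 288
j=4: r + 3k = 384.483764… → ⌈·⌉ = 385
j=5: r + 4k = 481.954352… → ⌈·⌉ = 482
j=6: r + 5k = 579.424941… → ⌈·⌉ = 580
j=7: r + 6k = 676.895529… → ⌈·⌉ = 677
j=8: r + 7k = 774.366117… → ⌈·⌉ = 775
j=9: r + 8k = 871.836705… → ⌈·⌉ = 872
j=10: r + 9k = 969.307294… → ⌈·⌉ = 970
j=11: r + 10k = 1066.777882… → ⌈·⌉ = 1067
j=12: r + 11k = 1164.248470… → ⌈·⌉ = 1165
j=13: r + 12k = 1261.719058… → ⌈·⌉ = 1262
j=14: r + 13k = 1359.189647… → ⌈·⌉ = 1360
j=15: r + 14k = 1456.660235… → ⌈·⌉ = 1457
j=16: r + 15k = 1554.130823… → ⌈·⌉ = 1555
j=17: r + 16k = 1651.601411… → ⌈·⌉ = 1652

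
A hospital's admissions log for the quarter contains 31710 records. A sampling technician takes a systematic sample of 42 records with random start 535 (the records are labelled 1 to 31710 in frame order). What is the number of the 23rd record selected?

17145

k = 31710/42 = 755
23rd selection = r + (23−1)·k = 535 + 22×755 = 535 + 16610 = 17145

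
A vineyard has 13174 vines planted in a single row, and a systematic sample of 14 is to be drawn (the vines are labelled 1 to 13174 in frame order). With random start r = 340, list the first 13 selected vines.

k = N/n = 13174/14 = 941
vine 1: 340
vine 2: 340 + 941 = 1281
vine 3: 1281 + 941 = 2222
vine 4: 2222 + 941 = 3163
vine 5: 3163 + 941 = 4104
vine 6: 4104 + 941 = 5045
vine 7: 5045 + 941 = 5986
vine 8: 5986 + 941 = 6927
vine 9: 6927 + 941 = 7868
vine 10: 7868 + 941 = 8809
vine 11: 8809 + 941 = 9750
vine 12: 9750 + 941 = 10691
vine 13: 10691 + 941 = 11632

340, 1281, 2222, 3163, 4104, 5045, 5986, 6927, 7868, 8809, 9750, 10691, 11632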